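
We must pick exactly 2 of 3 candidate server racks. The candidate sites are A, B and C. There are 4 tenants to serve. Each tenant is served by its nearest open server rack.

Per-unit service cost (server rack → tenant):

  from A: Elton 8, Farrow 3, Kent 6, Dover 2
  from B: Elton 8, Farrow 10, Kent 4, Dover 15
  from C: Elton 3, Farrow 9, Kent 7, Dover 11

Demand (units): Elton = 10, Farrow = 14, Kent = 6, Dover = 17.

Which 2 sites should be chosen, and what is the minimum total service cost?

Choose A and C; total service cost 142.

With exactly 2 open, each tenant uses its cheapest among the chosen.
{A, C}: Elton→C 3·10=30, Farrow→A 3·14=42, Kent→A 6·6=36, Dover→A 2·17=34. Service cost 142.
{A, B}: service cost 180
{B, C}: service cost 367
Among all 3 size-2 choices, {A, C} is lowest.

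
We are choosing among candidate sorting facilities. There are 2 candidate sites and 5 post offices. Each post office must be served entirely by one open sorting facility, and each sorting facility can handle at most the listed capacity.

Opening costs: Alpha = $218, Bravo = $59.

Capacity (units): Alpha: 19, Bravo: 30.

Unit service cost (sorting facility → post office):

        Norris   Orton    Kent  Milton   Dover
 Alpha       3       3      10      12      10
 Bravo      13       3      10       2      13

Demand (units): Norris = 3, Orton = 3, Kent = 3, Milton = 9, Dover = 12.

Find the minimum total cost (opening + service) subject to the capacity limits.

Minimum total cost: 311

Open {Bravo}: Norris→Bravo 13·3=39, Orton→Bravo 3·3=9, Kent→Bravo 10·3=30, Milton→Bravo 2·9=18, Dover→Bravo 13·12=156.
Loads: Bravo carries 30/30. Service 252; fixed 59; total 311.
Next best feasible plan costs 463.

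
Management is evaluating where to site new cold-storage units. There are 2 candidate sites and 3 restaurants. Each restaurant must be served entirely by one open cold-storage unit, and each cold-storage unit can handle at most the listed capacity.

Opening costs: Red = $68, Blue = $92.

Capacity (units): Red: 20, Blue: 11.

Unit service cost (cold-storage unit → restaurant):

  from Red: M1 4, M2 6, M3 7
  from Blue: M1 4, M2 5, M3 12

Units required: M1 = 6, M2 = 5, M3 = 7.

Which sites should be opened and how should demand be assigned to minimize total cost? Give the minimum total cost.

Minimum total cost: 171

Open {Red}: M1→Red 4·6=24, M2→Red 6·5=30, M3→Red 7·7=49.
Loads: Red carries 18/20. Service 103; fixed 68; total 171.
Next best feasible plan costs 258.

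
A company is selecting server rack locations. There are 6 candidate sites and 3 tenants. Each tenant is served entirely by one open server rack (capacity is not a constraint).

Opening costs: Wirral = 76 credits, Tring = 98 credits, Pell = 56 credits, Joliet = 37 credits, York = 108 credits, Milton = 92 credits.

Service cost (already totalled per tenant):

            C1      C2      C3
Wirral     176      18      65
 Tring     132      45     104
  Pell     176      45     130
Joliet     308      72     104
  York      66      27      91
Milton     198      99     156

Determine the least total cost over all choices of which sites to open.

Minimum total cost: 292

For any fixed open set, each tenant goes to its cheapest open site; total = fixed + service.
{York}: C1→York 66, C2→York 27, C3→York 91. Service 184; fixed 108; total 292.
{Joliet, York}: C1→York 66, C2→York 27, C3→York 91. Service 184; fixed 145; total 329.
{Wirral, York}: service 149 + fixed 184 = 333
{Wirral, Tring, Pell, Joliet, York, Milton}: C1→York 66, C2→Wirral 18, C3→Wirral 65. Service 149; fixed 467; total 616.
No other subset beats 292.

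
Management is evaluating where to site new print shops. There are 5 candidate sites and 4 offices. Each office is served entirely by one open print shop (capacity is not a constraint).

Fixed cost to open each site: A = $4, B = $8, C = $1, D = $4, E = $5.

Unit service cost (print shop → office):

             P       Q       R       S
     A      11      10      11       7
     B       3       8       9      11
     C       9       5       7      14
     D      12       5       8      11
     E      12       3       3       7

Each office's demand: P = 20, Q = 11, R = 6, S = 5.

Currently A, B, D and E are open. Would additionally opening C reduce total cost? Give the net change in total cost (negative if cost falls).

No — net change +1 (cost rises by 1).

Current service cost with {A, B, D, E}: 146.
Adding C: each office re-picks its cheapest; new service cost 146, saving 0.
Extra fixed cost: 1. Net change = 1 − 0 = 1.
(Totals: 167 → 168.)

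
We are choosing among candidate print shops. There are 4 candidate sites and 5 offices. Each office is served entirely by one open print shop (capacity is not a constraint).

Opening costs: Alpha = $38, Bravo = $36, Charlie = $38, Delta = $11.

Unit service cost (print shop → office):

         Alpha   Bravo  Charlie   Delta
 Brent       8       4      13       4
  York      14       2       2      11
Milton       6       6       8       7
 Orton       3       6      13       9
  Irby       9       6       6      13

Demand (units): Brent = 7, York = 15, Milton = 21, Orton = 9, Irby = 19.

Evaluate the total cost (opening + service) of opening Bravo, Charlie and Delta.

Total cost: 437

Each office is assigned to its cheapest site among the open ones.
{Bravo, Charlie, Delta}: Brent→Bravo 4·7=28, York→Bravo 2·15=30, Milton→Bravo 6·21=126, Orton→Bravo 6·9=54, Irby→Bravo 6·19=114. Service 352; fixed 85; total 437.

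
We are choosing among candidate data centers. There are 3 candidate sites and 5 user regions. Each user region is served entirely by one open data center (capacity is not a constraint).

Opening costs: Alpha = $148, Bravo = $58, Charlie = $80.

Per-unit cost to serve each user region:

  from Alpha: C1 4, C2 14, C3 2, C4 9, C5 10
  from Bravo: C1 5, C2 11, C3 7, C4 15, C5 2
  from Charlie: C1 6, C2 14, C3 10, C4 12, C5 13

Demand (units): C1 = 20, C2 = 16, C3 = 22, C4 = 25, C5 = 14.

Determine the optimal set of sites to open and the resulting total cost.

For any fixed open set, each user region goes to its cheapest open site; total = fixed + service.
{Alpha, Bravo}: C1→Alpha 4·20=80, C2→Bravo 11·16=176, C3→Alpha 2·22=44, C4→Alpha 9·25=225, C5→Bravo 2·14=28. Service 553; fixed 206; total 759.
{Alpha, Bravo, Charlie}: service 553 + fixed 286 = 839
{Alpha}: C1→Alpha 4·20=80, C2→Alpha 14·16=224, C3→Alpha 2·22=44, C4→Alpha 9·25=225, C5→Alpha 10·14=140. Service 713; fixed 148; total 861.
{Bravo}: service 833 + fixed 58 = 891
No other subset beats 759.

Open Alpha and Bravo; minimum total cost 759.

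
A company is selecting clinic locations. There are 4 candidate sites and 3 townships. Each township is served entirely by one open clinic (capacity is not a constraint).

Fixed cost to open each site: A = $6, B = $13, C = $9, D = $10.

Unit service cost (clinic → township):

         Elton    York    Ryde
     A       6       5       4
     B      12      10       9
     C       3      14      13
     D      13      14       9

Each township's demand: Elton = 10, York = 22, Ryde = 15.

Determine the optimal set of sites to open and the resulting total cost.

For any fixed open set, each township goes to its cheapest open site; total = fixed + service.
{A, C}: Elton→C 3·10=30, York→A 5·22=110, Ryde→A 4·15=60. Service 200; fixed 15; total 215.
{A, C, D}: service 200 + fixed 25 = 225
{A, B, C}: service 200 + fixed 28 = 228
{A, B, C, D}: Elton→C 3·10=30, York→A 5·22=110, Ryde→A 4·15=60. Service 200; fixed 38; total 238.
No other subset beats 215.

Open A and C; minimum total cost 215.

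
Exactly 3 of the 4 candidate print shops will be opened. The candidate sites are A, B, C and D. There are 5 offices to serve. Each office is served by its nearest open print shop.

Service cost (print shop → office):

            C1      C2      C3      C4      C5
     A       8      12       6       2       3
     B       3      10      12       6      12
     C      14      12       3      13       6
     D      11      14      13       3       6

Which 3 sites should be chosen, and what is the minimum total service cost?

Choose A, B and C; total service cost 21.

With exactly 3 open, each office uses its cheapest among the chosen.
{A, B, C}: C1→B 3, C2→B 10, C3→C 3, C4→A 2, C5→A 3. Service cost 21.
{A, B, D}: service cost 24
{B, C, D}: service cost 25
Among all 4 size-3 choices, {A, B, C} is lowest.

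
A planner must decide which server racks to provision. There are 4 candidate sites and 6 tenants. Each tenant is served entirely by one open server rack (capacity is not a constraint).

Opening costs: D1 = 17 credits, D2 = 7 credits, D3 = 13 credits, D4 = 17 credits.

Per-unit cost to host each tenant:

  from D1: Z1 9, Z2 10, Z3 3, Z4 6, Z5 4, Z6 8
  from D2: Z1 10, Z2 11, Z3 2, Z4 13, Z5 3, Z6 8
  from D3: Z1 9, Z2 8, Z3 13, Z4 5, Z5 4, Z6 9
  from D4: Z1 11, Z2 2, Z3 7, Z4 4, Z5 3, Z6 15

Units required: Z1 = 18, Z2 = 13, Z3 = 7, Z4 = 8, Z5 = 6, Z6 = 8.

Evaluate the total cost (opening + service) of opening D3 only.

Each tenant is assigned to its cheapest site among the open ones.
{D3}: Z1→D3 9·18=162, Z2→D3 8·13=104, Z3→D3 13·7=91, Z4→D3 5·8=40, Z5→D3 4·6=24, Z6→D3 9·8=72. Service 493; fixed 13; total 506.

Total cost: 506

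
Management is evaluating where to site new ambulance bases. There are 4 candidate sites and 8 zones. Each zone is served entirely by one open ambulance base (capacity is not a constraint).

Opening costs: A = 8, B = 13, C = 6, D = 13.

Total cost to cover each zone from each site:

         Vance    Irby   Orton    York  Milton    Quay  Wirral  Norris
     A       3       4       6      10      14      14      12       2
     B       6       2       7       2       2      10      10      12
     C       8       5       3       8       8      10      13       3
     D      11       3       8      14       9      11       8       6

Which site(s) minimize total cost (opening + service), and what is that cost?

Open B and C; minimum total cost 57.

For any fixed open set, each zone goes to its cheapest open site; total = fixed + service.
{B, C}: Vance→B 6, Irby→B 2, Orton→C 3, York→B 2, Milton→B 2, Quay→B 10, Wirral→B 10, Norris→C 3. Service 38; fixed 19; total 57.
{A, B}: service 37 + fixed 21 = 58
{A, B, C}: service 34 + fixed 27 = 61
{A, B, C, D}: Vance→A 3, Irby→B 2, Orton→C 3, York→B 2, Milton→B 2, Quay→B 10, Wirral→D 8, Norris→A 2. Service 32; fixed 40; total 72.
(All 15 nonempty subsets were checked; B and C is lowest.)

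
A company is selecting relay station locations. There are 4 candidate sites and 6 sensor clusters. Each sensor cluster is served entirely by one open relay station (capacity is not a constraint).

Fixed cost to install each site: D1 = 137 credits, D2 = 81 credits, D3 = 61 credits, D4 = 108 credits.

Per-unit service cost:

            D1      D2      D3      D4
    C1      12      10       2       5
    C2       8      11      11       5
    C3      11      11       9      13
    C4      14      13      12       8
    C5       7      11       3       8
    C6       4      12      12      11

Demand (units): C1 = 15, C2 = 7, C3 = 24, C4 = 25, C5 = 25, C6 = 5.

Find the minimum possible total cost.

For any fixed open set, each sensor cluster goes to its cheapest open site; total = fixed + service.
{D3, D4}: C1→D3 2·15=30, C2→D4 5·7=35, C3→D3 9·24=216, C4→D4 8·25=200, C5→D3 3·25=75, C6→D4 11·5=55. Service 611; fixed 169; total 780.
{D3}: service 758 + fixed 61 = 819
{D2, D3, D4}: service 611 + fixed 250 = 861
{D1, D2, D3, D4}: service 576 + fixed 387 = 963
(All 15 nonempty subsets were checked; D3 and D4 is lowest.)

Minimum total cost: 780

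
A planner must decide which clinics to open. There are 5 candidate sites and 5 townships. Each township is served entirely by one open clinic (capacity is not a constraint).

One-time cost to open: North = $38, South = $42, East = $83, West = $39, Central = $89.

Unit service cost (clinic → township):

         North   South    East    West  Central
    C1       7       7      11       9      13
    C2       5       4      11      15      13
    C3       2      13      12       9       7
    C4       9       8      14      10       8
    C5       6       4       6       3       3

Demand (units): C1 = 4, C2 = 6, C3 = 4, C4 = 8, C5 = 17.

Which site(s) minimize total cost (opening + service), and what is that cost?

Open North and West; minimum total cost 266.

For any fixed open set, each township goes to its cheapest open site; total = fixed + service.
{North, West}: C1→North 7·4=28, C2→North 5·6=30, C3→North 2·4=8, C4→North 9·8=72, C5→West 3·17=51. Service 189; fixed 77; total 266.
{North, South}: service 192 + fixed 80 = 272
{North}: service 240 + fixed 38 = 278
{North, South, East, West, Central}: C1→North 7·4=28, C2→South 4·6=24, C3→North 2·4=8, C4→South 8·8=64, C5→West 3·17=51. Service 175; fixed 291; total 466.
No other subset beats 266.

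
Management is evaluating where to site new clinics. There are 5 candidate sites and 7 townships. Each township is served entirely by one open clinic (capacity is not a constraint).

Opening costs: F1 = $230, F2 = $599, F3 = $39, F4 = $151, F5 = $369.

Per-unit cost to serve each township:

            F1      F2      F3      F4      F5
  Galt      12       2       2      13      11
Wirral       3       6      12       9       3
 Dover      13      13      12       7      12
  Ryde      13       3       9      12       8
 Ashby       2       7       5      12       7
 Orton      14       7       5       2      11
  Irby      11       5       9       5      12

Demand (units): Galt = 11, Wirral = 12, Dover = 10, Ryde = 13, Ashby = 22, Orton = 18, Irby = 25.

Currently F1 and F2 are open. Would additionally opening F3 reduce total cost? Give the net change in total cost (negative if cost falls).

Yes — net change −7 (cost falls by 7).

Current service cost with {F1, F2}: 522.
Adding F3: each township re-picks its cheapest; new service cost 476, saving 46.
Extra fixed cost: 39. Net change = 39 − 46 = -7.
(Totals: 1351 → 1344.)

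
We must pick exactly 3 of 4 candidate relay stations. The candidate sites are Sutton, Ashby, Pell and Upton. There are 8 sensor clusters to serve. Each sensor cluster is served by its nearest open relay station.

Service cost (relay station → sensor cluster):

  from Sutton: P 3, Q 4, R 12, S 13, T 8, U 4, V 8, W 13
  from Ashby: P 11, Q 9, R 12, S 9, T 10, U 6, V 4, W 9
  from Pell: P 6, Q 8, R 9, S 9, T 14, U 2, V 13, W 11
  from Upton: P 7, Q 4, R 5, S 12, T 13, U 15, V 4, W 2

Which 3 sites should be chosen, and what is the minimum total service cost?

With exactly 3 open, each sensor cluster uses its cheapest among the chosen.
{Sutton, Pell, Upton}: P→Sutton 3, Q→Sutton 4, R→Upton 5, S→Pell 9, T→Sutton 8, U→Pell 2, V→Upton 4, W→Upton 2. Service cost 37.
{Sutton, Ashby, Upton}: service cost 39
{Ashby, Pell, Upton}: service cost 42
Among all 4 size-3 choices, {Sutton, Pell, Upton} is lowest.

Choose Sutton, Pell and Upton; total service cost 37.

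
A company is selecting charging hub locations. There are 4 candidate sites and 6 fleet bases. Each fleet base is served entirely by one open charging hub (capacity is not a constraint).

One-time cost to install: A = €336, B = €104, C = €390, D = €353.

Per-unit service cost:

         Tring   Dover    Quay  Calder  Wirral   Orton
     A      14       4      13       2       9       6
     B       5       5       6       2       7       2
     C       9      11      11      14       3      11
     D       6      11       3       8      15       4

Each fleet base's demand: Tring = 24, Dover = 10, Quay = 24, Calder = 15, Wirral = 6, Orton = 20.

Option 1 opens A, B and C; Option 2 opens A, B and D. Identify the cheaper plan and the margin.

Option 1: {A, B, C}: Tring→B 5·24=120, Dover→A 4·10=40, Quay→B 6·24=144, Calder→A 2·15=30, Wirral→C 3·6=18, Orton→B 2·20=40. Service 392; fixed 830; total 1222.
Option 2: {A, B, D}: Tring→B 5·24=120, Dover→A 4·10=40, Quay→D 3·24=72, Calder→A 2·15=30, Wirral→B 7·6=42, Orton→B 2·20=40. Service 344; fixed 793; total 1137.
Difference: |1222 − 1137| = 85.

Option 2 is cheaper by 85.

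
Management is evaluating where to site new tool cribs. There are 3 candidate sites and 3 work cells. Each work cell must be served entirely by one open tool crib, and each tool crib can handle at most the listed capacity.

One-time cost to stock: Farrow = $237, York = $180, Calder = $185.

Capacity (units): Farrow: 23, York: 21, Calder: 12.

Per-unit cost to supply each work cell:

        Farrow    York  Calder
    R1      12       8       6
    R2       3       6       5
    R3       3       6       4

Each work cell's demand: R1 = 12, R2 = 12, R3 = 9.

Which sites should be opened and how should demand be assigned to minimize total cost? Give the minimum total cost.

Minimum total cost: 557

Open {Farrow, Calder}: R1→Calder 6·12=72, R2→Farrow 3·12=36, R3→Farrow 3·9=27.
Loads: Farrow carries 21/23, Calder carries 12/12. Service 135; fixed 422; total 557.
Next best feasible plan costs 563.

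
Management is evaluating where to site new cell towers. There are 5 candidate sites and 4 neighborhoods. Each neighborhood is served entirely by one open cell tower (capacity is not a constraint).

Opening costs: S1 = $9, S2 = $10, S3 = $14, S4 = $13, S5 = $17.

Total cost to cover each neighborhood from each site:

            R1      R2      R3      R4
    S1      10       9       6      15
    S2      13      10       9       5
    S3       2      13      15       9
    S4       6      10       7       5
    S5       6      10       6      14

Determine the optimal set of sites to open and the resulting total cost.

Open S4 only; minimum total cost 41.

For any fixed open set, each neighborhood goes to its cheapest open site; total = fixed + service.
{S4}: R1→S4 6, R2→S4 10, R3→S4 7, R4→S4 5. Service 28; fixed 13; total 41.
{S2}: service 37 + fixed 10 = 47
{S1, S4}: service 26 + fixed 22 = 48
{S1, S2, S3, S4, S5}: R1→S3 2, R2→S1 9, R3→S1 6, R4→S2 5. Service 22; fixed 63; total 85.
No other subset beats 41.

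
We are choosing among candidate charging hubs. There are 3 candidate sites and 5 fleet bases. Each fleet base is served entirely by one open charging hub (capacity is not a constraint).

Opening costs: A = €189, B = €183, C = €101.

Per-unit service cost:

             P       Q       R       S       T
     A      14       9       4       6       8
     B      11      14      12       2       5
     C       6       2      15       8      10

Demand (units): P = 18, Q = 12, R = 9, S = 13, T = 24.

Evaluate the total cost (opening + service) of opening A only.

Each fleet base is assigned to its cheapest site among the open ones.
{A}: P→A 14·18=252, Q→A 9·12=108, R→A 4·9=36, S→A 6·13=78, T→A 8·24=192. Service 666; fixed 189; total 855.

Total cost: 855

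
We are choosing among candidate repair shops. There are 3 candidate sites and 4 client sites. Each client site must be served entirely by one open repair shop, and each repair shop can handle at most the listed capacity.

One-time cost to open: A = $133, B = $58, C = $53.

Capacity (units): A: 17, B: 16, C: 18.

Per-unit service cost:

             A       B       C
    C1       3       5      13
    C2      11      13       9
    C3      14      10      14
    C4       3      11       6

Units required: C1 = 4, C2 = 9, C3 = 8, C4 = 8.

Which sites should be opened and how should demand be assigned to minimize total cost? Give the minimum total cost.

Minimum total cost: 340

Open {B, C}: C1→B 5·4=20, C2→C 9·9=81, C3→B 10·8=80, C4→C 6·8=48.
Loads: B carries 12/16, C carries 17/18. Service 229; fixed 111; total 340.
Next best feasible plan costs 408.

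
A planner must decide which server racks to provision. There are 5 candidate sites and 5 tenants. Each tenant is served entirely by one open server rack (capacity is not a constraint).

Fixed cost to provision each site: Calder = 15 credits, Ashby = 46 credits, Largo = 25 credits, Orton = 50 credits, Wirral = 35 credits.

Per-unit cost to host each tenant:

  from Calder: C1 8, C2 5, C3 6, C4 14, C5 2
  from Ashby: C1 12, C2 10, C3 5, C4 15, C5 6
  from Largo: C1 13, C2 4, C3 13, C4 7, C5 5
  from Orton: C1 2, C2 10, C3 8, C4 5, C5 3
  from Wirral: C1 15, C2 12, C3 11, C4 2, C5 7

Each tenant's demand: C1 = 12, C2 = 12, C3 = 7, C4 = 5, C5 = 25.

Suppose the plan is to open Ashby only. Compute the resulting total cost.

Total cost: 570

Each tenant is assigned to its cheapest site among the open ones.
{Ashby}: C1→Ashby 12·12=144, C2→Ashby 10·12=120, C3→Ashby 5·7=35, C4→Ashby 15·5=75, C5→Ashby 6·25=150. Service 524; fixed 46; total 570.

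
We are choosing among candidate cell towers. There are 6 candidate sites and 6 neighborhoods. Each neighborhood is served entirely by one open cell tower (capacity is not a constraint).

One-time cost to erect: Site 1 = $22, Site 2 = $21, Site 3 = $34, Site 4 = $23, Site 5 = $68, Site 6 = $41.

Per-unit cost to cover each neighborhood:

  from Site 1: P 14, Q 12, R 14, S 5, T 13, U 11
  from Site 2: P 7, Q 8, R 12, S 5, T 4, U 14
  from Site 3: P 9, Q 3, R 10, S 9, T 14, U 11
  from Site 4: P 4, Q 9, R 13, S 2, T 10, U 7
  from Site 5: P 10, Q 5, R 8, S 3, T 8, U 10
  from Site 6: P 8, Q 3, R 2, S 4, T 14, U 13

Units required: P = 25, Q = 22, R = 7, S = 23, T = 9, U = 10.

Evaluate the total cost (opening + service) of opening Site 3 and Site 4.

Each neighborhood is assigned to its cheapest site among the open ones.
{Site 3, Site 4}: P→Site 4 4·25=100, Q→Site 3 3·22=66, R→Site 3 10·7=70, S→Site 4 2·23=46, T→Site 4 10·9=90, U→Site 4 7·10=70. Service 442; fixed 57; total 499.

Total cost: 499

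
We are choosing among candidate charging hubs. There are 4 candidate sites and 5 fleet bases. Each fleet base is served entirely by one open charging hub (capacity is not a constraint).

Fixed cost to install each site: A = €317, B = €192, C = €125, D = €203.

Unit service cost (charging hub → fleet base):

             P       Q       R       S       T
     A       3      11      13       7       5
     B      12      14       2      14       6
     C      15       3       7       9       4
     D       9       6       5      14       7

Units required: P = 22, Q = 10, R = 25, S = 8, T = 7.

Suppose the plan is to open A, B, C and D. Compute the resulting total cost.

Each fleet base is assigned to its cheapest site among the open ones.
{A, B, C, D}: P→A 3·22=66, Q→C 3·10=30, R→B 2·25=50, S→A 7·8=56, T→C 4·7=28. Service 230; fixed 837; total 1067.

Total cost: 1067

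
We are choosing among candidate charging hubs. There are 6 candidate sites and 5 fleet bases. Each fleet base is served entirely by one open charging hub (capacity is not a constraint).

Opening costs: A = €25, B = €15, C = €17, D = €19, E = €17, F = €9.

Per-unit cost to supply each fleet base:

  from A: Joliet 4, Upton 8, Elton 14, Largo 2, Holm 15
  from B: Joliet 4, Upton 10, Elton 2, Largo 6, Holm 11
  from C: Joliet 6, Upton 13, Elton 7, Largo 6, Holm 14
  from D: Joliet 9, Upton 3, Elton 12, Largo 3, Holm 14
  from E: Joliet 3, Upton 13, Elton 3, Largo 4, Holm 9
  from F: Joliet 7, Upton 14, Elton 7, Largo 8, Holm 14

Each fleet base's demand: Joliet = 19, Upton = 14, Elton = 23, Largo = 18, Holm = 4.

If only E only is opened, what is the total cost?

Total cost: 433

Each fleet base is assigned to its cheapest site among the open ones.
{E}: Joliet→E 3·19=57, Upton→E 13·14=182, Elton→E 3·23=69, Largo→E 4·18=72, Holm→E 9·4=36. Service 416; fixed 17; total 433.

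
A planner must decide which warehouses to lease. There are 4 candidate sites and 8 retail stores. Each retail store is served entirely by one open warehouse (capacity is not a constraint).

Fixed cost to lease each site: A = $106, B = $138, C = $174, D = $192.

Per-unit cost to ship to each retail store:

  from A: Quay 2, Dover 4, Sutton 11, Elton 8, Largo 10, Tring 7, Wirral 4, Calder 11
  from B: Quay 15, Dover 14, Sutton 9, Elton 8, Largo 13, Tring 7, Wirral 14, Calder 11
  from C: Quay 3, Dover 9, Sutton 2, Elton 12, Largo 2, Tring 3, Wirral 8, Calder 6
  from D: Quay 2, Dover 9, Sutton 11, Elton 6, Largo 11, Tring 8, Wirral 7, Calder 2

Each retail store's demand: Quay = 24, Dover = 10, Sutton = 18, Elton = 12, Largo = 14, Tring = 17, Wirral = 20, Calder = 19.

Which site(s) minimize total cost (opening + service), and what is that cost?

Open A and C; minimum total cost 773.

For any fixed open set, each retail store goes to its cheapest open site; total = fixed + service.
{A, C}: Quay→A 2·24=48, Dover→A 4·10=40, Sutton→C 2·18=36, Elton→A 8·12=96, Largo→C 2·14=28, Tring→C 3·17=51, Wirral→A 4·20=80, Calder→C 6·19=114. Service 493; fixed 280; total 773.
{A, C, D}: service 393 + fixed 472 = 865
{C}: Quay→C 3·24=72, Dover→C 9·10=90, Sutton→C 2·18=36, Elton→C 12·12=144, Largo→C 2·14=28, Tring→C 3·17=51, Wirral→C 8·20=160, Calder→C 6·19=114. Service 695; fixed 174; total 869.
{A, B, C, D}: service 393 + fixed 610 = 1003
(All 15 nonempty subsets were checked; A and C is lowest.)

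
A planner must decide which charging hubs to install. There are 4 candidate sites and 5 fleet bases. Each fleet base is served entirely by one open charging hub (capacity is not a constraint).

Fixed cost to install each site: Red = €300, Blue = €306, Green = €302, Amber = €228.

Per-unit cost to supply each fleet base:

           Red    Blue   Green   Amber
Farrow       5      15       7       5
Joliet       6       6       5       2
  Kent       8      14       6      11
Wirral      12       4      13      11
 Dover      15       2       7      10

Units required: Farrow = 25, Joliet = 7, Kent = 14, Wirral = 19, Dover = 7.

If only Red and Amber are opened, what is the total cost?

Each fleet base is assigned to its cheapest site among the open ones.
{Red, Amber}: Farrow→Red 5·25=125, Joliet→Amber 2·7=14, Kent→Red 8·14=112, Wirral→Amber 11·19=209, Dover→Amber 10·7=70. Service 530; fixed 528; total 1058.

Total cost: 1058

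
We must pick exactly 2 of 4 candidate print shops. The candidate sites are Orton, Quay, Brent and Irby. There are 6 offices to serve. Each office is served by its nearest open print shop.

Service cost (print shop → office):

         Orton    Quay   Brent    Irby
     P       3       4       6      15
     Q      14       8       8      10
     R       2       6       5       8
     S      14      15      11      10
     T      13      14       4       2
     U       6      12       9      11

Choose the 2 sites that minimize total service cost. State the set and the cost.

Choose Orton and Irby; total service cost 33.

With exactly 2 open, each office uses its cheapest among the chosen.
{Orton, Irby}: P→Orton 3, Q→Irby 10, R→Orton 2, S→Irby 10, T→Irby 2, U→Orton 6. Service cost 33.
{Orton, Brent}: service cost 34
{Brent, Irby}: service cost 40
Among all 6 size-2 choices, {Orton, Irby} is lowest.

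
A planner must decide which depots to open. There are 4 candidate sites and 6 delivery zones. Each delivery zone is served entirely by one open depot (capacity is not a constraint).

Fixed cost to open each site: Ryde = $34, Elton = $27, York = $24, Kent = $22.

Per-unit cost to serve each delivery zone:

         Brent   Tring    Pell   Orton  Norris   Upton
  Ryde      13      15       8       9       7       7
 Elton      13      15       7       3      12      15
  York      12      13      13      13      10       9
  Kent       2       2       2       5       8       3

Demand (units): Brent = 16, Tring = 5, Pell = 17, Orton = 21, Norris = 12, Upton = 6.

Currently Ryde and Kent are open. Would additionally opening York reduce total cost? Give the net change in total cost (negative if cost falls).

No — net change +24 (cost rises by 24).

Current service cost with {Ryde, Kent}: 283.
Adding York: each delivery zone re-picks its cheapest; new service cost 283, saving 0.
Extra fixed cost: 24. Net change = 24 − 0 = 24.
(Totals: 339 → 363.)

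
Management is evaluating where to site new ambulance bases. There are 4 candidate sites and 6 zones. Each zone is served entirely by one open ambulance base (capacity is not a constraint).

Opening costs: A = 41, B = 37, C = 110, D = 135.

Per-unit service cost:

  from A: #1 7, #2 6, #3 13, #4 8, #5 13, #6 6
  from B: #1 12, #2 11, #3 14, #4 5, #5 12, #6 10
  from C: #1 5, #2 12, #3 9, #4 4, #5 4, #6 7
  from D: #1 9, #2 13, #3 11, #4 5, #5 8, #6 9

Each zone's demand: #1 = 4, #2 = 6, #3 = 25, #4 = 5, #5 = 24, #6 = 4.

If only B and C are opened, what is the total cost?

Total cost: 602

Each zone is assigned to its cheapest site among the open ones.
{B, C}: #1→C 5·4=20, #2→B 11·6=66, #3→C 9·25=225, #4→C 4·5=20, #5→C 4·24=96, #6→C 7·4=28. Service 455; fixed 147; total 602.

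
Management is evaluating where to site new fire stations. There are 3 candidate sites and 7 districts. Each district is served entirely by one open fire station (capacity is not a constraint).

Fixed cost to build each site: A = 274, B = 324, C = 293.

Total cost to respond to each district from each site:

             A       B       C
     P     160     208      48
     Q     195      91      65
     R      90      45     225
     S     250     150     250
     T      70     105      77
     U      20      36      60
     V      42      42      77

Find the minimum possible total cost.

Minimum total cost: 1001

For any fixed open set, each district goes to its cheapest open site; total = fixed + service.
{B}: P→B 208, Q→B 91, R→B 45, S→B 150, T→B 105, U→B 36, V→B 42. Service 677; fixed 324; total 1001.
{B, C}: P→C 48, Q→C 65, R→B 45, S→B 150, T→C 77, U→B 36, V→B 42. Service 463; fixed 617; total 1080.
{C}: service 802 + fixed 293 = 1095
{A, B, C}: P→C 48, Q→C 65, R→B 45, S→B 150, T→A 70, U→A 20, V→A 42. Service 440; fixed 891; total 1331.
(All 7 nonempty subsets were checked; B only is lowest.)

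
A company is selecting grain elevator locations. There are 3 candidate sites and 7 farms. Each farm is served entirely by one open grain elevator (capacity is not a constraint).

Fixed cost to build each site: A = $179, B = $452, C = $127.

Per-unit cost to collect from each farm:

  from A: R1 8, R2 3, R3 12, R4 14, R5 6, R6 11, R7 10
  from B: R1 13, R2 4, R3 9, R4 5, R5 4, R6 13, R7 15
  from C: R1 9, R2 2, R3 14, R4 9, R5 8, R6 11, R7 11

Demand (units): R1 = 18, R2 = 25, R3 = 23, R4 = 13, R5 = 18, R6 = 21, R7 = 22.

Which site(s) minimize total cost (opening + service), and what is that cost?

Open C only; minimum total cost 1395.

For any fixed open set, each farm goes to its cheapest open site; total = fixed + service.
{C}: R1→C 9·18=162, R2→C 2·25=50, R3→C 14·23=322, R4→C 9·13=117, R5→C 8·18=144, R6→C 11·21=231, R7→C 11·22=242. Service 1268; fixed 127; total 1395.
{A}: service 1236 + fixed 179 = 1415
{A, C}: service 1146 + fixed 306 = 1452
{A, B, C}: service 989 + fixed 758 = 1747
No other subset beats 1395.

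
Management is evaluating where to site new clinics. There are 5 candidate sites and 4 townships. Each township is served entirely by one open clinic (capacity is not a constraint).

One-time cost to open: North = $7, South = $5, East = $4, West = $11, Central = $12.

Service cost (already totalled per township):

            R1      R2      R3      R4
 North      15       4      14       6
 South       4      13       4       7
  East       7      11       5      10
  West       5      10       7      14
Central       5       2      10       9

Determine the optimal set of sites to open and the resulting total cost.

Open North and South; minimum total cost 30.

For any fixed open set, each township goes to its cheapest open site; total = fixed + service.
{North, South}: R1→South 4, R2→North 4, R3→South 4, R4→North 6. Service 18; fixed 12; total 30.
{North, East}: service 22 + fixed 11 = 33
{South}: R1→South 4, R2→South 13, R3→South 4, R4→South 7. Service 28; fixed 5; total 33.
{North, South, East, West, Central}: service 16 + fixed 39 = 55
No other subset beats 30.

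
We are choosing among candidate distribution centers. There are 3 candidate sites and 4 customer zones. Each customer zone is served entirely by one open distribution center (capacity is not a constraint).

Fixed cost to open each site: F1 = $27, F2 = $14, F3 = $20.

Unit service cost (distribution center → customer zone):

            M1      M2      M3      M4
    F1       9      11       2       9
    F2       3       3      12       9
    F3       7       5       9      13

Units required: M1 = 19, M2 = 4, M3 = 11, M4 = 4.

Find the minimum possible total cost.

For any fixed open set, each customer zone goes to its cheapest open site; total = fixed + service.
{F1, F2}: M1→F2 3·19=57, M2→F2 3·4=12, M3→F1 2·11=22, M4→F1 9·4=36. Service 127; fixed 41; total 168.
{F1, F2, F3}: service 127 + fixed 61 = 188
{F2, F3}: M1→F2 3·19=57, M2→F2 3·4=12, M3→F3 9·11=99, M4→F2 9·4=36. Service 204; fixed 34; total 238.
{F2}: service 237 + fixed 14 = 251
No other subset beats 168.

Minimum total cost: 168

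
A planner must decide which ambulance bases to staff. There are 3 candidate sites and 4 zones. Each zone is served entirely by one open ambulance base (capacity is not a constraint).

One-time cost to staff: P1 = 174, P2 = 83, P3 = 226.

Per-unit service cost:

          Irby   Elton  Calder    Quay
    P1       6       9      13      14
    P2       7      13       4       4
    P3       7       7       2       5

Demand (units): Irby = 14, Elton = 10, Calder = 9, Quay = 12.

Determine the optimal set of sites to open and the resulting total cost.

For any fixed open set, each zone goes to its cheapest open site; total = fixed + service.
{P2}: Irby→P2 7·14=98, Elton→P2 13·10=130, Calder→P2 4·9=36, Quay→P2 4·12=48. Service 312; fixed 83; total 395.
{P3}: Irby→P3 7·14=98, Elton→P3 7·10=70, Calder→P3 2·9=18, Quay→P3 5·12=60. Service 246; fixed 226; total 472.
{P1, P2}: Irby→P1 6·14=84, Elton→P1 9·10=90, Calder→P2 4·9=36, Quay→P2 4·12=48. Service 258; fixed 257; total 515.
{P1, P2, P3}: Irby→P1 6·14=84, Elton→P3 7·10=70, Calder→P3 2·9=18, Quay→P2 4·12=48. Service 220; fixed 483; total 703.
No other subset beats 395.

Open P2 only; minimum total cost 395.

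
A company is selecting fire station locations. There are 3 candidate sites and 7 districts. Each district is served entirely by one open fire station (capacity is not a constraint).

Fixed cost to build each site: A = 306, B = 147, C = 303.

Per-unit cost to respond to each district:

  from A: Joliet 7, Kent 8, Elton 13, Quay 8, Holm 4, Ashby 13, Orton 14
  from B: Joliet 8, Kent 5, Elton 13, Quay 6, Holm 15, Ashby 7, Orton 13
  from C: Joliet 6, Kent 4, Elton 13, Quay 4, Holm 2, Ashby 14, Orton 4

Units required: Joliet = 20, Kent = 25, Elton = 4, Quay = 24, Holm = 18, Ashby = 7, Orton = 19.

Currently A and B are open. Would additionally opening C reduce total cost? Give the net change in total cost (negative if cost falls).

Current service cost with {A, B}: 829.
Adding C: each district re-picks its cheapest; new service cost 529, saving 300.
Extra fixed cost: 303. Net change = 303 − 300 = 3.
(Totals: 1282 → 1285.)

No — net change +3 (cost rises by 3).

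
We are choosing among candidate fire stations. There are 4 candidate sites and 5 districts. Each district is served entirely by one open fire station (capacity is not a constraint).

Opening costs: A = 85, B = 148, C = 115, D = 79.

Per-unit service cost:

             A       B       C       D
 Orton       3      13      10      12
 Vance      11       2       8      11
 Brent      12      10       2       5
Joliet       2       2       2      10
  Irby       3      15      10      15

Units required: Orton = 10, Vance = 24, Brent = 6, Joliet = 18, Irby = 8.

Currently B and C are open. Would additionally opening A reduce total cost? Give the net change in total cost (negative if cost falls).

Yes — net change −41 (cost falls by 41).

Current service cost with {B, C}: 276.
Adding A: each district re-picks its cheapest; new service cost 150, saving 126.
Extra fixed cost: 85. Net change = 85 − 126 = -41.
(Totals: 539 → 498.)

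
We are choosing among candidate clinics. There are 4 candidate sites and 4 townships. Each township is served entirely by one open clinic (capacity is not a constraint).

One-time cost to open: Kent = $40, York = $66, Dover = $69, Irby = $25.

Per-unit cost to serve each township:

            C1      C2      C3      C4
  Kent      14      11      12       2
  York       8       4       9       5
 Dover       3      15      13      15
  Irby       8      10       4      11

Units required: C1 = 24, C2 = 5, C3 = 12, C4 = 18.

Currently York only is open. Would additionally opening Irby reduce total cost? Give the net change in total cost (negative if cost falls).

Yes — net change −35 (cost falls by 35).

Current service cost with {York}: 410.
Adding Irby: each township re-picks its cheapest; new service cost 350, saving 60.
Extra fixed cost: 25. Net change = 25 − 60 = -35.
(Totals: 476 → 441.)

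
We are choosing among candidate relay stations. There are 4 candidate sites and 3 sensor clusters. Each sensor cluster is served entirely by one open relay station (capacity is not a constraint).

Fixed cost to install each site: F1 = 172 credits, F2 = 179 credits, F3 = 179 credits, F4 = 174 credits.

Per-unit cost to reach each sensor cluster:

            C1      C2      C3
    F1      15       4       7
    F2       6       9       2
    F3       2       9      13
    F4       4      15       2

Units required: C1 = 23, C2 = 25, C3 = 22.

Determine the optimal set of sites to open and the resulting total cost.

Open F1 and F4; minimum total cost 582.

For any fixed open set, each sensor cluster goes to its cheapest open site; total = fixed + service.
{F1, F4}: C1→F4 4·23=92, C2→F1 4·25=100, C3→F4 2·22=44. Service 236; fixed 346; total 582.
{F2}: C1→F2 6·23=138, C2→F2 9·25=225, C3→F2 2·22=44. Service 407; fixed 179; total 586.
{F1, F2}: service 282 + fixed 351 = 633
{F1, F2, F3, F4}: C1→F3 2·23=46, C2→F1 4·25=100, C3→F2 2·22=44. Service 190; fixed 704; total 894.
(All 15 nonempty subsets were checked; F1 and F4 is lowest.)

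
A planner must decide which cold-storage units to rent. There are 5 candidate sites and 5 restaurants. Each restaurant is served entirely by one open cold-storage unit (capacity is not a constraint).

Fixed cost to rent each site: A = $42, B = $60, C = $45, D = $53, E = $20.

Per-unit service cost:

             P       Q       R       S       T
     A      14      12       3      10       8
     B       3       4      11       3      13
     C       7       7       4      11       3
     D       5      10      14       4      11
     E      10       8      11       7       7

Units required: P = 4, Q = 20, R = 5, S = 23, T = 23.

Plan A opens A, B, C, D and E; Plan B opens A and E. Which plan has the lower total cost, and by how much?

Plan A: {A, B, C, D, E}: P→B 3·4=12, Q→B 4·20=80, R→A 3·5=15, S→B 3·23=69, T→C 3·23=69. Service 245; fixed 220; total 465.
Plan B: {A, E}: P→E 10·4=40, Q→E 8·20=160, R→A 3·5=15, S→E 7·23=161, T→E 7·23=161. Service 537; fixed 62; total 599.
Difference: |465 − 599| = 134.

Plan A is cheaper by 134.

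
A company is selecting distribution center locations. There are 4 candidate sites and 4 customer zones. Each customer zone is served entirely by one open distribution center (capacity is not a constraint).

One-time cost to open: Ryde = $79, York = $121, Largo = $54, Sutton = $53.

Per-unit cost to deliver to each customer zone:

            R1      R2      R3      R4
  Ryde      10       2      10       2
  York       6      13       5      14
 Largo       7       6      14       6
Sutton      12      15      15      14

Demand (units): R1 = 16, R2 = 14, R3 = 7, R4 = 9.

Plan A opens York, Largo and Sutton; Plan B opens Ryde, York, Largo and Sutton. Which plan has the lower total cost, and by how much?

Plan B is cheaper by 13.

Plan A: {York, Largo, Sutton}: R1→York 6·16=96, R2→Largo 6·14=84, R3→York 5·7=35, R4→Largo 6·9=54. Service 269; fixed 228; total 497.
Plan B: {Ryde, York, Largo, Sutton}: R1→York 6·16=96, R2→Ryde 2·14=28, R3→York 5·7=35, R4→Ryde 2·9=18. Service 177; fixed 307; total 484.
Difference: |497 − 484| = 13.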